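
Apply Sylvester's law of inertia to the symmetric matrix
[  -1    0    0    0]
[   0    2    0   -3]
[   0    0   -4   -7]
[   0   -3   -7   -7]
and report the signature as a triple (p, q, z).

Answer: (2, 2, 0)

Derivation:
step 0: pivot -1 → sign −
step 1: pivot 2 → sign +
step 2: pivot -4 → sign −
step 3: pivot 3/4 → sign +
signature = (2, 2, 0)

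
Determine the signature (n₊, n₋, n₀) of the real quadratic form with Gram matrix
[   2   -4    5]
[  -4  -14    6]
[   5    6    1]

Answer: (2, 1, 0)

Derivation:
step 0: pivot 2 → sign +
step 1: pivot -22 → sign −
step 2: pivot 3/22 → sign +
signature = (2, 1, 0)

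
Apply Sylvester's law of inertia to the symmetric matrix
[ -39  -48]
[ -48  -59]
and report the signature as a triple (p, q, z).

step 0: pivot -39 → sign −
step 1: pivot 1/13 → sign +
signature = (1, 1, 0)

Answer: (1, 1, 0)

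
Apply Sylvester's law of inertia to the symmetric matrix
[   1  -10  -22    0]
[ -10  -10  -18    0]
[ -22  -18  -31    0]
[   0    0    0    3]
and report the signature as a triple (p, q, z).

step 0: pivot 1 → sign +
step 1: pivot -110 → sign −
step 2: pivot -3/55 → sign −
step 3: pivot 3 → sign +
signature = (2, 2, 0)

Answer: (2, 2, 0)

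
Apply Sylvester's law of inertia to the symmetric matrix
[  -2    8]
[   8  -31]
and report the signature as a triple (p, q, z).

step 0: pivot -2 → sign −
step 1: pivot 1 → sign +
signature = (1, 1, 0)

Answer: (1, 1, 0)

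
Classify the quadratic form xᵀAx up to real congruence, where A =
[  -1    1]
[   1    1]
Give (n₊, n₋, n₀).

step 0: pivot -1 → sign −
step 1: pivot 2 → sign +
signature = (1, 1, 0)

Answer: (1, 1, 0)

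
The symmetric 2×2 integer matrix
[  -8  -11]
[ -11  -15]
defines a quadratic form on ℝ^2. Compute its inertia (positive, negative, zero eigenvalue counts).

step 0: pivot -8 → sign −
step 1: pivot 1/8 → sign +
signature = (1, 1, 0)

Answer: (1, 1, 0)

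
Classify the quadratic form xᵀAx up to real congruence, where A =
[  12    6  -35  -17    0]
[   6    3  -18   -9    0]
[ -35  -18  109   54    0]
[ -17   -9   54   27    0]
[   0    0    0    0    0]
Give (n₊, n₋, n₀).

step 0: pivot 12 → sign +
step 1: pivot 83/12 → sign +
step 2: pivot -3/83 → sign −
step 3: pivot 1 → sign +
step 4: row/col 4 already zero → sign 0
signature = (3, 1, 1)

Answer: (3, 1, 1)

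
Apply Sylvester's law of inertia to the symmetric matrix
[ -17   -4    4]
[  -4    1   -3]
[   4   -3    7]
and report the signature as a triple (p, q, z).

Answer: (1, 2, 0)

Derivation:
step 0: pivot -17 → sign −
step 1: pivot 33/17 → sign +
step 2: pivot -2/33 → sign −
signature = (1, 2, 0)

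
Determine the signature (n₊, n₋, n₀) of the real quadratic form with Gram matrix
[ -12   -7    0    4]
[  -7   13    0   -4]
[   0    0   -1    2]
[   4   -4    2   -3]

step 0: pivot -12 → sign −
step 1: pivot 205/12 → sign +
step 2: pivot -1 → sign −
step 3: pivot -3/205 → sign −
signature = (1, 3, 0)

Answer: (1, 3, 0)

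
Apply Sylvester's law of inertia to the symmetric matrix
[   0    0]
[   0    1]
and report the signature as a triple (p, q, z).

Answer: (1, 0, 1)

Derivation:
step 0: pivot 1 → sign +
step 1: row/col 1 already zero → sign 0
signature = (1, 0, 1)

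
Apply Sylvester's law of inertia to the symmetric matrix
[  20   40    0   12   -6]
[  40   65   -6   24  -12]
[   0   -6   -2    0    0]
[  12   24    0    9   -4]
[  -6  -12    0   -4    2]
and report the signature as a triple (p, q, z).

step 0: pivot 20 → sign +
step 1: pivot -15 → sign −
step 2: pivot 2/5 → sign +
step 3: pivot 9/5 → sign +
step 4: pivot 1/9 → sign +
signature = (4, 1, 0)

Answer: (4, 1, 0)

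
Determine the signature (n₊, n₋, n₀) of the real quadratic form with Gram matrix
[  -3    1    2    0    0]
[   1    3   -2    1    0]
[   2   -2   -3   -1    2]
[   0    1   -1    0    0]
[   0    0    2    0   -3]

Answer: (2, 3, 0)

Derivation:
step 0: pivot -3 → sign −
step 1: pivot 10/3 → sign +
step 2: pivot -11/5 → sign −
step 3: pivot -3/22 → sign −
step 4: pivot 1 → sign +
signature = (2, 3, 0)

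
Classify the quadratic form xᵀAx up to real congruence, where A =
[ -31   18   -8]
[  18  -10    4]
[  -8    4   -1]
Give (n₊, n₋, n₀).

step 0: pivot -31 → sign −
step 1: pivot 14/31 → sign +
step 2: pivot 1/7 → sign +
signature = (2, 1, 0)

Answer: (2, 1, 0)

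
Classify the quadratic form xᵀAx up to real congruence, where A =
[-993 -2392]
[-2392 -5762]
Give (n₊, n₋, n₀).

Answer: (0, 2, 0)

Derivation:
step 0: pivot -993 → sign −
step 1: pivot -2/993 → sign −
signature = (0, 2, 0)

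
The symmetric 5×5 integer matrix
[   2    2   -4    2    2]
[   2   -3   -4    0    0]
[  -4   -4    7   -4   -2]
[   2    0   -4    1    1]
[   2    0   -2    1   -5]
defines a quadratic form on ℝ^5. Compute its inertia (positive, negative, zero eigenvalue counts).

step 0: pivot 2 → sign +
step 1: pivot -5 → sign −
step 2: pivot -1 → sign −
step 3: pivot -1/5 → sign −
step 4: pivot -2 → sign −
signature = (1, 4, 0)

Answer: (1, 4, 0)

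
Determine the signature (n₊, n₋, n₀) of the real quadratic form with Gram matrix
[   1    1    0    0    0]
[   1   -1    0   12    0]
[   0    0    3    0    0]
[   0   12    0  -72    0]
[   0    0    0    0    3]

Answer: (3, 1, 1)

Derivation:
step 0: pivot 1 → sign +
step 1: pivot -2 → sign −
step 2: pivot 3 → sign +
step 3: pivot 3 → sign +
step 4: row/col 4 already zero → sign 0
signature = (3, 1, 1)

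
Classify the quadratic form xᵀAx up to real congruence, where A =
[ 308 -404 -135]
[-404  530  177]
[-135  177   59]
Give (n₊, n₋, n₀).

step 0: pivot 308 → sign +
step 1: pivot 6/77 → sign +
step 2: pivot -1/4 → sign −
signature = (2, 1, 0)

Answer: (2, 1, 0)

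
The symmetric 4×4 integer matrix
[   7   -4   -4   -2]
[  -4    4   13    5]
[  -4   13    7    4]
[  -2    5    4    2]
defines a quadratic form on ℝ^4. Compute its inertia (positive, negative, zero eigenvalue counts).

Answer: (3, 1, 0)

Derivation:
step 0: pivot 7 → sign +
step 1: pivot 12/7 → sign +
step 2: pivot -249/4 → sign −
step 3: pivot 1/249 → sign +
signature = (3, 1, 0)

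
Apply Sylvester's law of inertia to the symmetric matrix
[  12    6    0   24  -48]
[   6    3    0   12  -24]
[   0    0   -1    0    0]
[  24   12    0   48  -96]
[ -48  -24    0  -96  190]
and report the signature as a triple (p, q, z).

Answer: (1, 2, 2)

Derivation:
step 0: pivot 12 → sign +
step 1: pivot -1 → sign −
step 2: pivot -2 → sign −
step 3: row/col 3 already zero → sign 0
step 4: row/col 4 already zero → sign 0
signature = (1, 2, 2)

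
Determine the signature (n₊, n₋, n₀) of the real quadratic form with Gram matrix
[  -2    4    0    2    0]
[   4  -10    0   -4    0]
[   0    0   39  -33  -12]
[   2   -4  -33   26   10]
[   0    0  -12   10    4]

Answer: (2, 2, 1)

Derivation:
step 0: pivot -2 → sign −
step 1: pivot -2 → sign −
step 2: pivot 39 → sign +
step 3: pivot 1/13 → sign +
step 4: row/col 4 already zero → sign 0
signature = (2, 2, 1)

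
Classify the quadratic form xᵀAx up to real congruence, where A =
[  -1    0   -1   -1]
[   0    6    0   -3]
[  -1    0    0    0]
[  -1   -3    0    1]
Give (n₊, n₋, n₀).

step 0: pivot -1 → sign −
step 1: pivot 6 → sign +
step 2: pivot 1 → sign +
step 3: pivot -1/2 → sign −
signature = (2, 2, 0)

Answer: (2, 2, 0)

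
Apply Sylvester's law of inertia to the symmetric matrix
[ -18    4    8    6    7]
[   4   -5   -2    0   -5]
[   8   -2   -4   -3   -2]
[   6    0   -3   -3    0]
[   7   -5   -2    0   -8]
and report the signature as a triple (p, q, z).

step 0: pivot -18 → sign −
step 1: pivot -37/9 → sign −
step 2: pivot -16/37 → sign −
step 3: pivot -3/16 → sign −
step 4: pivot 3/2 → sign +
signature = (1, 4, 0)

Answer: (1, 4, 0)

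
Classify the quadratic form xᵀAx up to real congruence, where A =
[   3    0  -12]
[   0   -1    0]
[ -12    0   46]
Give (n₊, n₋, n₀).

Answer: (1, 2, 0)

Derivation:
step 0: pivot 3 → sign +
step 1: pivot -1 → sign −
step 2: pivot -2 → sign −
signature = (1, 2, 0)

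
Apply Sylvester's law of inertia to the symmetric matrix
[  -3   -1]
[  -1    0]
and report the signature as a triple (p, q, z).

step 0: pivot -3 → sign −
step 1: pivot 1/3 → sign +
signature = (1, 1, 0)

Answer: (1, 1, 0)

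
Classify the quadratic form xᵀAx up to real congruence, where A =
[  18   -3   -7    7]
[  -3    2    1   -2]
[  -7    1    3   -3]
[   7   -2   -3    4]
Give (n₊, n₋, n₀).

step 0: pivot 18 → sign +
step 1: pivot 3/2 → sign +
step 2: pivot 7/27 → sign +
step 3: pivot 2/7 → sign +
signature = (4, 0, 0)

Answer: (4, 0, 0)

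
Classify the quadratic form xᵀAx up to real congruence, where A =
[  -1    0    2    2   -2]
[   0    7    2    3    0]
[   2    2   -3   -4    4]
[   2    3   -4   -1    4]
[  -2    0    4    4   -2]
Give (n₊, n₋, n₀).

Answer: (3, 1, 1)

Derivation:
step 0: pivot -1 → sign −
step 1: pivot 7 → sign +
step 2: pivot 3/7 → sign +
step 3: pivot 2 → sign +
step 4: row/col 4 already zero → sign 0
signature = (3, 1, 1)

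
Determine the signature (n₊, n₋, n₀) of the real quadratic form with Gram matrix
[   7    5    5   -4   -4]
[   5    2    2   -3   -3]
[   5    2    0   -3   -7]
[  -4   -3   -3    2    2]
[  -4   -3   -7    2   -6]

Answer: (1, 3, 1)

Derivation:
step 0: pivot 7 → sign +
step 1: pivot -11/7 → sign −
step 2: pivot -2 → sign −
step 3: pivot -3/11 → sign −
step 4: row/col 4 already zero → sign 0
signature = (1, 3, 1)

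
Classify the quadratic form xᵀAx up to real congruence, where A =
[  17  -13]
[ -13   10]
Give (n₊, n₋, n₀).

step 0: pivot 17 → sign +
step 1: pivot 1/17 → sign +
signature = (2, 0, 0)

Answer: (2, 0, 0)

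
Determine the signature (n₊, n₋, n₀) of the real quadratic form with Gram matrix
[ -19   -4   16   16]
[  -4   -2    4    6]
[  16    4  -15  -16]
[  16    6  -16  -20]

step 0: pivot -19 → sign −
step 1: pivot -22/19 → sign −
step 2: pivot -13/11 → sign −
step 3: pivot 6/13 → sign +
signature = (1, 3, 0)

Answer: (1, 3, 0)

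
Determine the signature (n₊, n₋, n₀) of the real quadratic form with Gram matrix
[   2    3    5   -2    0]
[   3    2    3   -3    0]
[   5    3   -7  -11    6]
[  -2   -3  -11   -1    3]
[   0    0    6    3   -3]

step 0: pivot 2 → sign +
step 1: pivot -5/2 → sign −
step 2: pivot -57/5 → sign −
step 3: pivot 3/19 → sign +
step 4: row/col 4 already zero → sign 0
signature = (2, 2, 1)

Answer: (2, 2, 1)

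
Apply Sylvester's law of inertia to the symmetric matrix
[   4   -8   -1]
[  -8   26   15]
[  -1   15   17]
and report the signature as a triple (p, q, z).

Answer: (2, 1, 0)

Derivation:
step 0: pivot 4 → sign +
step 1: pivot 10 → sign +
step 2: pivot -3/20 → sign −
signature = (2, 1, 0)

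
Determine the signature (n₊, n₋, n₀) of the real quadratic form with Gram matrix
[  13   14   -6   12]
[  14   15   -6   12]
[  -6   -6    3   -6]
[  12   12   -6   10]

Answer: (2, 2, 0)

Derivation:
step 0: pivot 13 → sign +
step 1: pivot -1/13 → sign −
step 2: pivot 3 → sign +
step 3: pivot -2 → sign −
signature = (2, 2, 0)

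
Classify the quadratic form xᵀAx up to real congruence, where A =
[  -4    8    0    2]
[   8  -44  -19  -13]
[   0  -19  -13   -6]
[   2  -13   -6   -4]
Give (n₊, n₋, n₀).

Answer: (0, 3, 1)

Derivation:
step 0: pivot -4 → sign −
step 1: pivot -28 → sign −
step 2: pivot -3/28 → sign −
step 3: row/col 3 already zero → sign 0
signature = (0, 3, 1)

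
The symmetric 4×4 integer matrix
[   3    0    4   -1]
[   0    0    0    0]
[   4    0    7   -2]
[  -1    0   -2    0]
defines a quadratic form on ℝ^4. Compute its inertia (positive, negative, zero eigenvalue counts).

Answer: (2, 1, 1)

Derivation:
step 0: pivot 3 → sign +
step 1: pivot 5/3 → sign +
step 2: pivot -3/5 → sign −
step 3: row/col 3 already zero → sign 0
signature = (2, 1, 1)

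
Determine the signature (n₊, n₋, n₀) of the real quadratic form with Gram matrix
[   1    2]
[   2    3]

step 0: pivot 1 → sign +
step 1: pivot -1 → sign −
signature = (1, 1, 0)

Answer: (1, 1, 0)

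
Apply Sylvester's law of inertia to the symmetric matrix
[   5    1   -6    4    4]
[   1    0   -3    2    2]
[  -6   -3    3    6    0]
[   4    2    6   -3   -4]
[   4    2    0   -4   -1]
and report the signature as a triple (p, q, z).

Answer: (3, 1, 1)

Derivation:
step 0: pivot 5 → sign +
step 1: pivot -1/5 → sign −
step 2: pivot 12 → sign +
step 3: pivot 1 → sign +
step 4: row/col 4 already zero → sign 0
signature = (3, 1, 1)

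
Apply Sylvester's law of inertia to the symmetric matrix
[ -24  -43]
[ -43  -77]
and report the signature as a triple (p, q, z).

Answer: (1, 1, 0)

Derivation:
step 0: pivot -24 → sign −
step 1: pivot 1/24 → sign +
signature = (1, 1, 0)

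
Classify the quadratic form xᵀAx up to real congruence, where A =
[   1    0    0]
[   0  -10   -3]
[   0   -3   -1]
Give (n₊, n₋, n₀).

Answer: (1, 2, 0)

Derivation:
step 0: pivot 1 → sign +
step 1: pivot -10 → sign −
step 2: pivot -1/10 → sign −
signature = (1, 2, 0)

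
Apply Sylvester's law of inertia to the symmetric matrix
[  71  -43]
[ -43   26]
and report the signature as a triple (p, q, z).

step 0: pivot 71 → sign +
step 1: pivot -3/71 → sign −
signature = (1, 1, 0)

Answer: (1, 1, 0)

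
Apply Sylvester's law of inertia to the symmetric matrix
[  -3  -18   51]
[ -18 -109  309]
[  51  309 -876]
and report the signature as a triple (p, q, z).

Answer: (0, 2, 1)

Derivation:
step 0: pivot -3 → sign −
step 1: pivot -1 → sign −
step 2: row/col 2 already zero → sign 0
signature = (0, 2, 1)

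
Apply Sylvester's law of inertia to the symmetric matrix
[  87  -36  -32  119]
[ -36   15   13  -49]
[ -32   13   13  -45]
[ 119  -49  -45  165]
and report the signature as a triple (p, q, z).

step 0: pivot 87 → sign +
step 1: pivot 3/29 → sign +
step 2: pivot 2/3 → sign +
step 3: pivot 1 → sign +
signature = (4, 0, 0)

Answer: (4, 0, 0)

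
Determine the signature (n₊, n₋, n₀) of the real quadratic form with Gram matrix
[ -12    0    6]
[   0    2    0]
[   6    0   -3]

step 0: pivot -12 → sign −
step 1: pivot 2 → sign +
step 2: row/col 2 already zero → sign 0
signature = (1, 1, 1)

Answer: (1, 1, 1)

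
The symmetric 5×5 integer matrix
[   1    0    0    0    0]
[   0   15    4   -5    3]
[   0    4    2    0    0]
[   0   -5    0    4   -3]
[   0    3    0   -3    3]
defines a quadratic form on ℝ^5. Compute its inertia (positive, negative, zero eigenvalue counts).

Answer: (4, 0, 1)

Derivation:
step 0: pivot 1 → sign +
step 1: pivot 15 → sign +
step 2: pivot 14/15 → sign +
step 3: pivot 3/7 → sign +
step 4: row/col 4 already zero → sign 0
signature = (4, 0, 1)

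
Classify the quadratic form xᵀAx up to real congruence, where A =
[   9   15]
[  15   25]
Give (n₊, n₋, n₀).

Answer: (1, 0, 1)

Derivation:
step 0: pivot 9 → sign +
step 1: row/col 1 already zero → sign 0
signature = (1, 0, 1)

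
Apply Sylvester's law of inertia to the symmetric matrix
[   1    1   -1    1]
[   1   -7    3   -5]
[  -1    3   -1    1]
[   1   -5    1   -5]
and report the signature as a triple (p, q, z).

step 0: pivot 1 → sign +
step 1: pivot -8 → sign −
step 2: pivot -3/2 → sign −
step 3: pivot 2/3 → sign +
signature = (2, 2, 0)

Answer: (2, 2, 0)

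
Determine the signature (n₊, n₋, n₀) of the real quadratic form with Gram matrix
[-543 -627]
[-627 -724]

step 0: pivot -543 → sign −
step 1: pivot -1/181 → sign −
signature = (0, 2, 0)

Answer: (0, 2, 0)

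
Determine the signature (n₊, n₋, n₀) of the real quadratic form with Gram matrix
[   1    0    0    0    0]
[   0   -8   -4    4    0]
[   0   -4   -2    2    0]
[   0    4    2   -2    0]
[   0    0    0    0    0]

step 0: pivot 1 → sign +
step 1: pivot -8 → sign −
step 2: row/col 2 already zero → sign 0
step 3: row/col 3 already zero → sign 0
step 4: row/col 4 already zero → sign 0
signature = (1, 1, 3)

Answer: (1, 1, 3)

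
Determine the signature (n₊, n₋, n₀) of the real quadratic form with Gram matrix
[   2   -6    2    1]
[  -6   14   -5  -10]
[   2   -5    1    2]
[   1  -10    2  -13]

step 0: pivot 2 → sign +
step 1: pivot -4 → sign −
step 2: pivot -3/4 → sign −
step 3: pivot -1/2 → sign −
signature = (1, 3, 0)

Answer: (1, 3, 0)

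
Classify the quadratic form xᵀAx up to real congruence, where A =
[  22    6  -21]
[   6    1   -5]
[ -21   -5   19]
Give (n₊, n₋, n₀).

step 0: pivot 22 → sign +
step 1: pivot -7/11 → sign −
step 2: pivot -3/14 → sign −
signature = (1, 2, 0)

Answer: (1, 2, 0)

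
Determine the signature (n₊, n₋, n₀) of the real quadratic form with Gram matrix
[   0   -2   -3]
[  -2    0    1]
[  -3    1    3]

step 0: pivot -4 → sign −
step 1: pivot 1 → sign +
step 2: row/col 2 already zero → sign 0
signature = (1, 1, 1)

Answer: (1, 1, 1)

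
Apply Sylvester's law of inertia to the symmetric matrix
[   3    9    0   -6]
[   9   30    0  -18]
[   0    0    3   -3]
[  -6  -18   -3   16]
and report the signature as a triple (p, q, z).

Answer: (4, 0, 0)

Derivation:
step 0: pivot 3 → sign +
step 1: pivot 3 → sign +
step 2: pivot 3 → sign +
step 3: pivot 1 → sign +
signature = (4, 0, 0)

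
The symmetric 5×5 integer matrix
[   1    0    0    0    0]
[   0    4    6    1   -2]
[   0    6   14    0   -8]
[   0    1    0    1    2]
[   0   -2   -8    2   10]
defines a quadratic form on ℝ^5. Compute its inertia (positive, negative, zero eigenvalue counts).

step 0: pivot 1 → sign +
step 1: pivot 4 → sign +
step 2: pivot 5 → sign +
step 3: pivot 3/10 → sign +
step 4: pivot 2/3 → sign +
signature = (5, 0, 0)

Answer: (5, 0, 0)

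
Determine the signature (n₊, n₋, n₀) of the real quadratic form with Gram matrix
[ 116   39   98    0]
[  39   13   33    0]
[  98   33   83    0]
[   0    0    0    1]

Answer: (3, 1, 0)

Derivation:
step 0: pivot 116 → sign +
step 1: pivot -13/116 → sign −
step 2: pivot 3/13 → sign +
step 3: pivot 1 → sign +
signature = (3, 1, 0)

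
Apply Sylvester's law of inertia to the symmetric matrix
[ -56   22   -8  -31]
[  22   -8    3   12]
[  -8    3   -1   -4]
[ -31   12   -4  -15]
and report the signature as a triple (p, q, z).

Answer: (3, 1, 0)

Derivation:
step 0: pivot -56 → sign −
step 1: pivot 9/14 → sign +
step 2: pivot 1/9 → sign +
step 3: pivot 3/4 → sign +
signature = (3, 1, 0)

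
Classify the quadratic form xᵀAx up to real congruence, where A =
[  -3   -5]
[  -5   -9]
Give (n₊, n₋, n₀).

step 0: pivot -3 → sign −
step 1: pivot -2/3 → sign −
signature = (0, 2, 0)

Answer: (0, 2, 0)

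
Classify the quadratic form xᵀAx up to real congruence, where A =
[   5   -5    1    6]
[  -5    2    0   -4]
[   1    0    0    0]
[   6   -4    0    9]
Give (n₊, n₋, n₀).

step 0: pivot 5 → sign +
step 1: pivot -3 → sign −
step 2: pivot 2/15 → sign +
step 3: pivot 1 → sign +
signature = (3, 1, 0)

Answer: (3, 1, 0)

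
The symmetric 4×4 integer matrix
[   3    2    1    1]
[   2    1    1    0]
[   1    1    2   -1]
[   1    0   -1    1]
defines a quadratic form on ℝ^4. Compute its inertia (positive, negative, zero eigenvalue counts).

Answer: (2, 1, 1)

Derivation:
step 0: pivot 3 → sign +
step 1: pivot -1/3 → sign −
step 2: pivot 2 → sign +
step 3: row/col 3 already zero → sign 0
signature = (2, 1, 1)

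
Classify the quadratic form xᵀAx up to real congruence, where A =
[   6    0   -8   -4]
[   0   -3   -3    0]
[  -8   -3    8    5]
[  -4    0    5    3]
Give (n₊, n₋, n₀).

Answer: (2, 1, 1)

Derivation:
step 0: pivot 6 → sign +
step 1: pivot -3 → sign −
step 2: pivot 1/3 → sign +
step 3: row/col 3 already zero → sign 0
signature = (2, 1, 1)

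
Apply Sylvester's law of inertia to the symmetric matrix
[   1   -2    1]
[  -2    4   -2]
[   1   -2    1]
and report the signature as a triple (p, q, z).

Answer: (1, 0, 2)

Derivation:
step 0: pivot 1 → sign +
step 1: row/col 1 already zero → sign 0
step 2: row/col 2 already zero → sign 0
signature = (1, 0, 2)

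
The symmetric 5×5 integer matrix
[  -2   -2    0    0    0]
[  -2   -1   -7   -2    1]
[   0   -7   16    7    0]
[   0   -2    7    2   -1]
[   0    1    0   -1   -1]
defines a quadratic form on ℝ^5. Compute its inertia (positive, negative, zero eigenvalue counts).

step 0: pivot -2 → sign −
step 1: pivot 1 → sign +
step 2: pivot -33 → sign −
step 3: pivot -17/33 → sign −
step 4: pivot -1/17 → sign −
signature = (1, 4, 0)

Answer: (1, 4, 0)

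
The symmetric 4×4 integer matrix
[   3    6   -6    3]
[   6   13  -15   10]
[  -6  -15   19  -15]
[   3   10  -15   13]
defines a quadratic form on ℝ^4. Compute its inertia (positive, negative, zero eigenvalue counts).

step 0: pivot 3 → sign +
step 1: pivot 1 → sign +
step 2: pivot -2 → sign −
step 3: pivot -3/2 → sign −
signature = (2, 2, 0)

Answer: (2, 2, 0)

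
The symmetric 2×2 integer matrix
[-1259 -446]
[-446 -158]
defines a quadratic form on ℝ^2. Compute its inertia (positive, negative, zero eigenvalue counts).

Answer: (0, 2, 0)

Derivation:
step 0: pivot -1259 → sign −
step 1: pivot -6/1259 → sign −
signature = (0, 2, 0)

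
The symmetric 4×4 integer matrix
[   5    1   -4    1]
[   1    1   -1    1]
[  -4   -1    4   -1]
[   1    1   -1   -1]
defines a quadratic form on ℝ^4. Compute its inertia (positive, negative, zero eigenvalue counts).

step 0: pivot 5 → sign +
step 1: pivot 4/5 → sign +
step 2: pivot 3/4 → sign +
step 3: pivot -2 → sign −
signature = (3, 1, 0)

Answer: (3, 1, 0)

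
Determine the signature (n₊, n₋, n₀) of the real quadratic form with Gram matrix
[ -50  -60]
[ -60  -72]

Answer: (0, 1, 1)

Derivation:
step 0: pivot -50 → sign −
step 1: row/col 1 already zero → sign 0
signature = (0, 1, 1)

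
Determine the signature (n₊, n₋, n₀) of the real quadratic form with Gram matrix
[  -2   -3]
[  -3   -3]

step 0: pivot -2 → sign −
step 1: pivot 3/2 → sign +
signature = (1, 1, 0)

Answer: (1, 1, 0)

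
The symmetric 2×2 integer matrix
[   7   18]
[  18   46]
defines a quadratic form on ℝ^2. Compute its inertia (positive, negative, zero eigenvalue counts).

step 0: pivot 7 → sign +
step 1: pivot -2/7 → sign −
signature = (1, 1, 0)

Answer: (1, 1, 0)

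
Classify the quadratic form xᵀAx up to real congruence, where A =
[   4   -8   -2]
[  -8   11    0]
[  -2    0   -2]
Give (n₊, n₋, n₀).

step 0: pivot 4 → sign +
step 1: pivot -5 → sign −
step 2: pivot 1/5 → sign +
signature = (2, 1, 0)

Answer: (2, 1, 0)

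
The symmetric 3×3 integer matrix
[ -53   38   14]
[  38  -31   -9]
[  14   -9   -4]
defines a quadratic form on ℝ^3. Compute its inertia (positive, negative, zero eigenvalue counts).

step 0: pivot -53 → sign −
step 1: pivot -199/53 → sign −
step 2: pivot -3/199 → sign −
signature = (0, 3, 0)

Answer: (0, 3, 0)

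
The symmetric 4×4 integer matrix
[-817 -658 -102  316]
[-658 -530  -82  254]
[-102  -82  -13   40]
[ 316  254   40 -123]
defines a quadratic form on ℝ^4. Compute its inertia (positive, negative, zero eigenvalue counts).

Answer: (1, 3, 0)

Derivation:
step 0: pivot -817 → sign −
step 1: pivot -46/817 → sign −
step 2: pivot 3/23 → sign +
step 3: pivot -1 → sign −
signature = (1, 3, 0)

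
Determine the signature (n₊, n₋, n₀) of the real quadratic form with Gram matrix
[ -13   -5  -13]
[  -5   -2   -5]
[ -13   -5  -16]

step 0: pivot -13 → sign −
step 1: pivot -1/13 → sign −
step 2: pivot -3 → sign −
signature = (0, 3, 0)

Answer: (0, 3, 0)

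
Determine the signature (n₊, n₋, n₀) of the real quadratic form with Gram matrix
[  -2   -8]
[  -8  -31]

Answer: (1, 1, 0)

Derivation:
step 0: pivot -2 → sign −
step 1: pivot 1 → sign +
signature = (1, 1, 0)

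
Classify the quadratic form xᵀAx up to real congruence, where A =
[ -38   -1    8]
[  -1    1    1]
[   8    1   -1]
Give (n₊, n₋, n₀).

Answer: (2, 1, 0)

Derivation:
step 0: pivot -38 → sign −
step 1: pivot 39/38 → sign +
step 2: pivot 1/13 → sign +
signature = (2, 1, 0)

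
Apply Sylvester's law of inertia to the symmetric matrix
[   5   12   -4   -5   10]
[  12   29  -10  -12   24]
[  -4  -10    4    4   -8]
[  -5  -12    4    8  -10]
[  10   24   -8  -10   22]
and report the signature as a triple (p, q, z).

step 0: pivot 5 → sign +
step 1: pivot 1/5 → sign +
step 2: pivot 3 → sign +
step 3: pivot 2 → sign +
step 4: row/col 4 already zero → sign 0
signature = (4, 0, 1)

Answer: (4, 0, 1)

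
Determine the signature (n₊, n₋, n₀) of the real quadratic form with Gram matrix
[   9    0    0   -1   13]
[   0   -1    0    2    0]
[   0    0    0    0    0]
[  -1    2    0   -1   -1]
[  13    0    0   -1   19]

Answer: (3, 1, 1)

Derivation:
step 0: pivot 9 → sign +
step 1: pivot -1 → sign −
step 2: pivot 26/9 → sign +
step 3: pivot 2/13 → sign +
step 4: row/col 4 already zero → sign 0
signature = (3, 1, 1)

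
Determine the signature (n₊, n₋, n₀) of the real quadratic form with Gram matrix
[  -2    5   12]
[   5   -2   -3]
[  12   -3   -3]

step 0: pivot -2 → sign −
step 1: pivot 21/2 → sign +
step 2: pivot -3/7 → sign −
signature = (1, 2, 0)

Answer: (1, 2, 0)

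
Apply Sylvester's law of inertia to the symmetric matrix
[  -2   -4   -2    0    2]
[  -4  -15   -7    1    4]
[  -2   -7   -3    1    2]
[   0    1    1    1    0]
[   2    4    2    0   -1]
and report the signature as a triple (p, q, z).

Answer: (2, 2, 1)

Derivation:
step 0: pivot -2 → sign −
step 1: pivot -7 → sign −
step 2: pivot 2/7 → sign +
step 3: pivot 1 → sign +
step 4: row/col 4 already zero → sign 0
signature = (2, 2, 1)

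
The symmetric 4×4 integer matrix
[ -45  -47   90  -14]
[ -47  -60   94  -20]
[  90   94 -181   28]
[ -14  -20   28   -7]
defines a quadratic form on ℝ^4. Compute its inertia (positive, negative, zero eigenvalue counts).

Answer: (1, 3, 0)

Derivation:
step 0: pivot -45 → sign −
step 1: pivot -491/45 → sign −
step 2: pivot -1 → sign −
step 3: pivot 3/491 → sign +
signature = (1, 3, 0)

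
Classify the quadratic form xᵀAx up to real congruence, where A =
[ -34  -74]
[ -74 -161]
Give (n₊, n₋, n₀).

step 0: pivot -34 → sign −
step 1: pivot 1/17 → sign +
signature = (1, 1, 0)

Answer: (1, 1, 0)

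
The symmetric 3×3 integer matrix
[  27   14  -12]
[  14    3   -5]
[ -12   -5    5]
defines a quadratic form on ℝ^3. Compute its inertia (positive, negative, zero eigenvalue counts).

step 0: pivot 27 → sign +
step 1: pivot -115/27 → sign −
step 2: pivot 2/115 → sign +
signature = (2, 1, 0)

Answer: (2, 1, 0)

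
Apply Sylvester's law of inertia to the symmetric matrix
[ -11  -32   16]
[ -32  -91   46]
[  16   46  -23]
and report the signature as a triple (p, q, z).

Answer: (2, 1, 0)

Derivation:
step 0: pivot -11 → sign −
step 1: pivot 23/11 → sign +
step 2: pivot 3/23 → sign +
signature = (2, 1, 0)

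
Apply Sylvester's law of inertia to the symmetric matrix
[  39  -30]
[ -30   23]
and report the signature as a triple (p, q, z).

step 0: pivot 39 → sign +
step 1: pivot -1/13 → sign −
signature = (1, 1, 0)

Answer: (1, 1, 0)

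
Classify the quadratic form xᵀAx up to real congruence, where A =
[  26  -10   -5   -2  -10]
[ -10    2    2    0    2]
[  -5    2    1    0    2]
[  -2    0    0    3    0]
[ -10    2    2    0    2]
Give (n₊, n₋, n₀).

Answer: (2, 2, 1)

Derivation:
step 0: pivot 26 → sign +
step 1: pivot -24/13 → sign −
step 2: pivot 1/24 → sign +
step 3: pivot -1 → sign −
step 4: row/col 4 already zero → sign 0
signature = (2, 2, 1)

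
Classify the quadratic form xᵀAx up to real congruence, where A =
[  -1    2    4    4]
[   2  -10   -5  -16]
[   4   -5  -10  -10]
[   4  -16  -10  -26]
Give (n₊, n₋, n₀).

Answer: (2, 2, 0)

Derivation:
step 0: pivot -1 → sign −
step 1: pivot -6 → sign −
step 2: pivot 15/2 → sign +
step 3: pivot 2/15 → sign +
signature = (2, 2, 0)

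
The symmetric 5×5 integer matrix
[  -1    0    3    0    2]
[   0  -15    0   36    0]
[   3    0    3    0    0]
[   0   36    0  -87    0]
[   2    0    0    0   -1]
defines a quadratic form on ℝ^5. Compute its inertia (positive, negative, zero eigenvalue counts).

Answer: (1, 3, 1)

Derivation:
step 0: pivot -1 → sign −
step 1: pivot -15 → sign −
step 2: pivot 12 → sign +
step 3: pivot -3/5 → sign −
step 4: row/col 4 already zero → sign 0
signature = (1, 3, 1)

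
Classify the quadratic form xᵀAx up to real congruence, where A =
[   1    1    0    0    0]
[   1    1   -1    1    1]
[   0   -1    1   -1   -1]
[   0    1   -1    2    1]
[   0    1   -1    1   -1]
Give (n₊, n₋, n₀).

Answer: (3, 2, 0)

Derivation:
step 0: pivot 1 → sign +
step 1: pivot 1 → sign +
step 2: pivot -1 → sign −
step 3: pivot 1 → sign +
step 4: pivot -2 → sign −
signature = (3, 2, 0)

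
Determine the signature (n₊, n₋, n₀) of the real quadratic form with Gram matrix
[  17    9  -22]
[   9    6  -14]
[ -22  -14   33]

step 0: pivot 17 → sign +
step 1: pivot 21/17 → sign +
step 2: pivot 1/21 → sign +
signature = (3, 0, 0)

Answer: (3, 0, 0)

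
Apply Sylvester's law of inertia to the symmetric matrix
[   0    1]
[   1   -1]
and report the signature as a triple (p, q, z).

step 0: pivot -1 → sign −
step 1: pivot 1 → sign +
signature = (1, 1, 0)

Answer: (1, 1, 0)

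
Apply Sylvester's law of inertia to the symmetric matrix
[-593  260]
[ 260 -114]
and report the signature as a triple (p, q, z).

Answer: (0, 2, 0)

Derivation:
step 0: pivot -593 → sign −
step 1: pivot -2/593 → sign −
signature = (0, 2, 0)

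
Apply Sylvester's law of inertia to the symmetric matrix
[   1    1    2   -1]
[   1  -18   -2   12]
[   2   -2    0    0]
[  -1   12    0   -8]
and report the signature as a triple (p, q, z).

step 0: pivot 1 → sign +
step 1: pivot -19 → sign −
step 2: pivot -60/19 → sign −
step 3: pivot 1/15 → sign +
signature = (2, 2, 0)

Answer: (2, 2, 0)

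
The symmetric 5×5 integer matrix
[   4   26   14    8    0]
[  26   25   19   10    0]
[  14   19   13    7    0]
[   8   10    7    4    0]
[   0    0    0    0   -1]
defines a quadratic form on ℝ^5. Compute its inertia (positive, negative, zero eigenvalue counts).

Answer: (2, 2, 1)

Derivation:
step 0: pivot 4 → sign +
step 1: pivot -144 → sign −
step 2: pivot 1/4 → sign +
step 3: pivot -1 → sign −
step 4: row/col 4 already zero → sign 0
signature = (2, 2, 1)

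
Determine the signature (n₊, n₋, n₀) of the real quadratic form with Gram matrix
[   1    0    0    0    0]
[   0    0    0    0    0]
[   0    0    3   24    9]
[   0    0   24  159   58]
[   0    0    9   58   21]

step 0: pivot 1 → sign +
step 1: pivot 3 → sign +
step 2: pivot -33 → sign −
step 3: pivot -2/33 → sign −
step 4: row/col 4 already zero → sign 0
signature = (2, 2, 1)

Answer: (2, 2, 1)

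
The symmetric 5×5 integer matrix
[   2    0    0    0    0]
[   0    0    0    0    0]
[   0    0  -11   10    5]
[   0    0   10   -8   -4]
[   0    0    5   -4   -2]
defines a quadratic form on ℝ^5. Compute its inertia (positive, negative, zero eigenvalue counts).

Answer: (2, 1, 2)

Derivation:
step 0: pivot 2 → sign +
step 1: pivot -11 → sign −
step 2: pivot 12/11 → sign +
step 3: row/col 3 already zero → sign 0
step 4: row/col 4 already zero → sign 0
signature = (2, 1, 2)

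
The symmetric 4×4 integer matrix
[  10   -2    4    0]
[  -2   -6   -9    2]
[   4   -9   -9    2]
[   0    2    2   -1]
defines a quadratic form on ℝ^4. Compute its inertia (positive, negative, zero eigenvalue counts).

Answer: (2, 2, 0)

Derivation:
step 0: pivot 10 → sign +
step 1: pivot -32/5 → sign −
step 2: pivot -3/32 → sign −
step 3: pivot 3 → sign +
signature = (2, 2, 0)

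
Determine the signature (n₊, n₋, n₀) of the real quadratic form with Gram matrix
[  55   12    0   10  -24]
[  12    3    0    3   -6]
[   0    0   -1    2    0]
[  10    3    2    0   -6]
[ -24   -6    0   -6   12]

step 0: pivot 55 → sign +
step 1: pivot 21/55 → sign +
step 2: pivot -1 → sign −
step 3: pivot 3/7 → sign +
step 4: row/col 4 already zero → sign 0
signature = (3, 1, 1)

Answer: (3, 1, 1)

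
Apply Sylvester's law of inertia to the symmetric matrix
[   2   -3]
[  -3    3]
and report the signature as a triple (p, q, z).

step 0: pivot 2 → sign +
step 1: pivot -3/2 → sign −
signature = (1, 1, 0)

Answer: (1, 1, 0)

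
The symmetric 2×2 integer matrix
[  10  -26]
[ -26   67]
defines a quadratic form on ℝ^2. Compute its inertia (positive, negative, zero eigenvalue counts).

Answer: (1, 1, 0)

Derivation:
step 0: pivot 10 → sign +
step 1: pivot -3/5 → sign −
signature = (1, 1, 0)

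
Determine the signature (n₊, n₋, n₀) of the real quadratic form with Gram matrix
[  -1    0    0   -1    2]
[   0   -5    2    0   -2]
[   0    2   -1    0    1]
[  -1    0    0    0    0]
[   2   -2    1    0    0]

step 0: pivot -1 → sign −
step 1: pivot -5 → sign −
step 2: pivot -1/5 → sign −
step 3: pivot 1 → sign +
step 4: pivot 1 → sign +
signature = (2, 3, 0)

Answer: (2, 3, 0)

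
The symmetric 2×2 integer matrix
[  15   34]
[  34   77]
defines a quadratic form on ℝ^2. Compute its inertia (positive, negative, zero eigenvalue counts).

Answer: (1, 1, 0)

Derivation:
step 0: pivot 15 → sign +
step 1: pivot -1/15 → sign −
signature = (1, 1, 0)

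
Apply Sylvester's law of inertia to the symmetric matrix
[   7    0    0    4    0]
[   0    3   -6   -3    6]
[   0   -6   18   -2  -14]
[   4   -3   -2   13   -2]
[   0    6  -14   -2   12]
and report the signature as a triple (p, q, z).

step 0: pivot 7 → sign +
step 1: pivot 3 → sign +
step 2: pivot 6 → sign +
step 3: pivot -62/21 → sign −
step 4: pivot -2/31 → sign −
signature = (3, 2, 0)

Answer: (3, 2, 0)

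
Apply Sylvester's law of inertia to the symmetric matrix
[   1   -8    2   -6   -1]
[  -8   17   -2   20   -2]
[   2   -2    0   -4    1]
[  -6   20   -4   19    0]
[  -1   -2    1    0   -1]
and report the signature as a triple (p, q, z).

step 0: pivot 1 → sign +
step 1: pivot -47 → sign −
step 2: pivot 8/47 → sign +
step 3: pivot -1 → sign −
step 4: pivot 1/8 → sign +
signature = (3, 2, 0)

Answer: (3, 2, 0)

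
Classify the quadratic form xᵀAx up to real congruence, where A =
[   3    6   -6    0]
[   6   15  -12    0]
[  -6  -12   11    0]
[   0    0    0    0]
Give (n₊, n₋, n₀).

step 0: pivot 3 → sign +
step 1: pivot 3 → sign +
step 2: pivot -1 → sign −
step 3: row/col 3 already zero → sign 0
signature = (2, 1, 1)

Answer: (2, 1, 1)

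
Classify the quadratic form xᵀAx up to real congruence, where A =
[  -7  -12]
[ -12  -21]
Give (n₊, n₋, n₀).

step 0: pivot -7 → sign −
step 1: pivot -3/7 → sign −
signature = (0, 2, 0)

Answer: (0, 2, 0)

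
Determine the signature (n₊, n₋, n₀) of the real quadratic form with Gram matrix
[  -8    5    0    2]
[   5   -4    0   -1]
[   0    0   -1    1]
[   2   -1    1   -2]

step 0: pivot -8 → sign −
step 1: pivot -7/8 → sign −
step 2: pivot -1 → sign −
step 3: pivot -3/7 → sign −
signature = (0, 4, 0)

Answer: (0, 4, 0)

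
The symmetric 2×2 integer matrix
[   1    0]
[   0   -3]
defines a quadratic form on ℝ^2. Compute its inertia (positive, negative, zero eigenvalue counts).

step 0: pivot 1 → sign +
step 1: pivot -3 → sign −
signature = (1, 1, 0)

Answer: (1, 1, 0)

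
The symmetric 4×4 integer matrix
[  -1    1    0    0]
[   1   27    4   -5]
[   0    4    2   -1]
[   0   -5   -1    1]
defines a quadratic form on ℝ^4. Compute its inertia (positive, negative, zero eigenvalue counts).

Answer: (3, 1, 0)

Derivation:
step 0: pivot -1 → sign −
step 1: pivot 28 → sign +
step 2: pivot 10/7 → sign +
step 3: pivot 1/20 → sign +
signature = (3, 1, 0)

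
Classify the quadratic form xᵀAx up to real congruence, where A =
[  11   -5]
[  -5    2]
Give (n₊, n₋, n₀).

step 0: pivot 11 → sign +
step 1: pivot -3/11 → sign −
signature = (1, 1, 0)

Answer: (1, 1, 0)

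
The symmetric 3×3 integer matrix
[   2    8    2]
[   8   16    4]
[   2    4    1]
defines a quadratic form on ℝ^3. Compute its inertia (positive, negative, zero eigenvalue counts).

Answer: (1, 1, 1)

Derivation:
step 0: pivot 2 → sign +
step 1: pivot -16 → sign −
step 2: row/col 2 already zero → sign 0
signature = (1, 1, 1)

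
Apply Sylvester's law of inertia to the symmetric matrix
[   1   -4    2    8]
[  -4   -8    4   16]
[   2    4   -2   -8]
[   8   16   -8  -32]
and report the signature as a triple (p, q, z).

step 0: pivot 1 → sign +
step 1: pivot -24 → sign −
step 2: row/col 2 already zero → sign 0
step 3: row/col 3 already zero → sign 0
signature = (1, 1, 2)

Answer: (1, 1, 2)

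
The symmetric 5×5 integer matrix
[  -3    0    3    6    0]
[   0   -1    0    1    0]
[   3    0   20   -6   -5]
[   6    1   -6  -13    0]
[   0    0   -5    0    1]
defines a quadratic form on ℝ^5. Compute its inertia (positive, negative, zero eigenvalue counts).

step 0: pivot -3 → sign −
step 1: pivot -1 → sign −
step 2: pivot 23 → sign +
step 3: pivot -2/23 → sign −
step 4: row/col 4 already zero → sign 0
signature = (1, 3, 1)

Answer: (1, 3, 1)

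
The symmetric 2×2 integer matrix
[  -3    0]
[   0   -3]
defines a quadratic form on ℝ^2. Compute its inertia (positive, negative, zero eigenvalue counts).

Answer: (0, 2, 0)

Derivation:
step 0: pivot -3 → sign −
step 1: pivot -3 → sign −
signature = (0, 2, 0)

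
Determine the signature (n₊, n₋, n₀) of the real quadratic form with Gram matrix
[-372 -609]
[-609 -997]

Answer: (0, 2, 0)

Derivation:
step 0: pivot -372 → sign −
step 1: pivot -1/124 → sign −
signature = (0, 2, 0)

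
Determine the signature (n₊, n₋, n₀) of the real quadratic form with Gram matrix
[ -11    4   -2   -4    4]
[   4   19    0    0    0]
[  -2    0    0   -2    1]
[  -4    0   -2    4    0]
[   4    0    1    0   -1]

Answer: (3, 1, 1)

Derivation:
step 0: pivot -11 → sign −
step 1: pivot 225/11 → sign +
step 2: pivot 76/225 → sign +
step 3: pivot 3/19 → sign +
step 4: row/col 4 already zero → sign 0
signature = (3, 1, 1)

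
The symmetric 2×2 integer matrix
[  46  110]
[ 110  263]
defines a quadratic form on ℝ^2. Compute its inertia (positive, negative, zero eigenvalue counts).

step 0: pivot 46 → sign +
step 1: pivot -1/23 → sign −
signature = (1, 1, 0)

Answer: (1, 1, 0)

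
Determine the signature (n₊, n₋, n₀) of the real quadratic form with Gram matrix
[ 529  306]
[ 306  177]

step 0: pivot 529 → sign +
step 1: pivot -3/529 → sign −
signature = (1, 1, 0)

Answer: (1, 1, 0)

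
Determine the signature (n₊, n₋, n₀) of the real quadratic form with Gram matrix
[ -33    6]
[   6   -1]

Answer: (1, 1, 0)

Derivation:
step 0: pivot -33 → sign −
step 1: pivot 1/11 → sign +
signature = (1, 1, 0)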